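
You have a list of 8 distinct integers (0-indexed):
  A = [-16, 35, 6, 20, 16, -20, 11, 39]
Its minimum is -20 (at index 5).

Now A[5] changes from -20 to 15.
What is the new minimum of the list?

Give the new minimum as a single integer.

Answer: -16

Derivation:
Old min = -20 (at index 5)
Change: A[5] -20 -> 15
Changed element WAS the min. Need to check: is 15 still <= all others?
  Min of remaining elements: -16
  New min = min(15, -16) = -16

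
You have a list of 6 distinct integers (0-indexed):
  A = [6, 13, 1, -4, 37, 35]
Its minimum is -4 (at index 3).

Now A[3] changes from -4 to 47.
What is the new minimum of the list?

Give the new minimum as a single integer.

Old min = -4 (at index 3)
Change: A[3] -4 -> 47
Changed element WAS the min. Need to check: is 47 still <= all others?
  Min of remaining elements: 1
  New min = min(47, 1) = 1

Answer: 1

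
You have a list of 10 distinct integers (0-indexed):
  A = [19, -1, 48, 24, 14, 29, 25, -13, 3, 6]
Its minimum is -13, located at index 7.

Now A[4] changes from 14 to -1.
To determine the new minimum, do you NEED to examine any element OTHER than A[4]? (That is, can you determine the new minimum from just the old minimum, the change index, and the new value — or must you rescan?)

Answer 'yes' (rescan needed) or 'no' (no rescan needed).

Answer: no

Derivation:
Old min = -13 at index 7
Change at index 4: 14 -> -1
Index 4 was NOT the min. New min = min(-13, -1). No rescan of other elements needed.
Needs rescan: no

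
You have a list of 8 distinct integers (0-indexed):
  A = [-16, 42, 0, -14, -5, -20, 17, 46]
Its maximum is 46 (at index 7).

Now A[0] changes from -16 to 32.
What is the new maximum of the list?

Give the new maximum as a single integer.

Answer: 46

Derivation:
Old max = 46 (at index 7)
Change: A[0] -16 -> 32
Changed element was NOT the old max.
  New max = max(old_max, new_val) = max(46, 32) = 46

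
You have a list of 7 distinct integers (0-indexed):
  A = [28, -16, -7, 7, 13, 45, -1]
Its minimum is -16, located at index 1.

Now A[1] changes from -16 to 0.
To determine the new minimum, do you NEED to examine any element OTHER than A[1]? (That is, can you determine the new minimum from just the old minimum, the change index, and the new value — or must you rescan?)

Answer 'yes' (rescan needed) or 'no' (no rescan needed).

Answer: yes

Derivation:
Old min = -16 at index 1
Change at index 1: -16 -> 0
Index 1 WAS the min and new value 0 > old min -16. Must rescan other elements to find the new min.
Needs rescan: yes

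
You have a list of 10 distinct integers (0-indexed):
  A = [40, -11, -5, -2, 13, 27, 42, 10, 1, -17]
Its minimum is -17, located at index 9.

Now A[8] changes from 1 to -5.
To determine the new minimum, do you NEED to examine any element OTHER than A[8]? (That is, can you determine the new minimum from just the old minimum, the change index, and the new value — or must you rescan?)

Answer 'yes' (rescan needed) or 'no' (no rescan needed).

Answer: no

Derivation:
Old min = -17 at index 9
Change at index 8: 1 -> -5
Index 8 was NOT the min. New min = min(-17, -5). No rescan of other elements needed.
Needs rescan: no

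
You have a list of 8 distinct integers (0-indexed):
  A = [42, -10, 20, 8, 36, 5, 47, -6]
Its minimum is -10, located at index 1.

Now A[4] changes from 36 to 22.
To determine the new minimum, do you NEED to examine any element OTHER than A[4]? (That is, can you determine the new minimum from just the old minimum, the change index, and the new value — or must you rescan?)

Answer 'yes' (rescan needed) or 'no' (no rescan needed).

Answer: no

Derivation:
Old min = -10 at index 1
Change at index 4: 36 -> 22
Index 4 was NOT the min. New min = min(-10, 22). No rescan of other elements needed.
Needs rescan: no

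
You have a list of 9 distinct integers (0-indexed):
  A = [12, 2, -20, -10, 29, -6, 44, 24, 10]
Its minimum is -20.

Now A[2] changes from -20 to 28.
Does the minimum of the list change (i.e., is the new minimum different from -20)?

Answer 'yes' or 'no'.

Old min = -20
Change: A[2] -20 -> 28
Changed element was the min; new min must be rechecked.
New min = -10; changed? yes

Answer: yes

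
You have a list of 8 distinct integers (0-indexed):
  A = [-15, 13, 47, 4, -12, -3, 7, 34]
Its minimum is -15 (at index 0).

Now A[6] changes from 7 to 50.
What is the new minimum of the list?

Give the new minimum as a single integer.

Answer: -15

Derivation:
Old min = -15 (at index 0)
Change: A[6] 7 -> 50
Changed element was NOT the old min.
  New min = min(old_min, new_val) = min(-15, 50) = -15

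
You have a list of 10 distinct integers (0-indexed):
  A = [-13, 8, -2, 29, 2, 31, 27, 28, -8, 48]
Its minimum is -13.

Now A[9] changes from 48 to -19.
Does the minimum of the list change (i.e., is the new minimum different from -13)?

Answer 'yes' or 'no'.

Answer: yes

Derivation:
Old min = -13
Change: A[9] 48 -> -19
Changed element was NOT the min; min changes only if -19 < -13.
New min = -19; changed? yes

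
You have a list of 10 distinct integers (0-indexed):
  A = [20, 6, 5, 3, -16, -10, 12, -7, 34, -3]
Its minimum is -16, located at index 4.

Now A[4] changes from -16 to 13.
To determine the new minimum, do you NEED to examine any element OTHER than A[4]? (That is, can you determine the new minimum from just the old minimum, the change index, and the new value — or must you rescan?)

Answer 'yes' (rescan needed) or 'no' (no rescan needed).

Answer: yes

Derivation:
Old min = -16 at index 4
Change at index 4: -16 -> 13
Index 4 WAS the min and new value 13 > old min -16. Must rescan other elements to find the new min.
Needs rescan: yes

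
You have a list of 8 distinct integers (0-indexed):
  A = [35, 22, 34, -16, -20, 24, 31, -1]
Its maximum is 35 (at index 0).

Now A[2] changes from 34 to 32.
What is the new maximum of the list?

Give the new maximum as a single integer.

Old max = 35 (at index 0)
Change: A[2] 34 -> 32
Changed element was NOT the old max.
  New max = max(old_max, new_val) = max(35, 32) = 35

Answer: 35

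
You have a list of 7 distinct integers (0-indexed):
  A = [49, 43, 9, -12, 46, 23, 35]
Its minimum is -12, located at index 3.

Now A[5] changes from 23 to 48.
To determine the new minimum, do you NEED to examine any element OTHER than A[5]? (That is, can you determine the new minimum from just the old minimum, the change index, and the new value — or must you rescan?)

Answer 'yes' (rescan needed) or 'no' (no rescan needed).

Answer: no

Derivation:
Old min = -12 at index 3
Change at index 5: 23 -> 48
Index 5 was NOT the min. New min = min(-12, 48). No rescan of other elements needed.
Needs rescan: no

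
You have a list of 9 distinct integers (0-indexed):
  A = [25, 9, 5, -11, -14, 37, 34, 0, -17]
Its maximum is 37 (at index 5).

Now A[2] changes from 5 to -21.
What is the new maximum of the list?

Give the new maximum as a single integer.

Old max = 37 (at index 5)
Change: A[2] 5 -> -21
Changed element was NOT the old max.
  New max = max(old_max, new_val) = max(37, -21) = 37

Answer: 37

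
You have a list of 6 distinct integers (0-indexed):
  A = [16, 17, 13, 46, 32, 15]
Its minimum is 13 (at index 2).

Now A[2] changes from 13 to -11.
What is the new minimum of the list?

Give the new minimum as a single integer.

Old min = 13 (at index 2)
Change: A[2] 13 -> -11
Changed element WAS the min. Need to check: is -11 still <= all others?
  Min of remaining elements: 15
  New min = min(-11, 15) = -11

Answer: -11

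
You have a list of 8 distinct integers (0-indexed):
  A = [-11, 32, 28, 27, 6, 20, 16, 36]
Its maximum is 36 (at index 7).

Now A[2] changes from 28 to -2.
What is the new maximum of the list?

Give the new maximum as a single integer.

Old max = 36 (at index 7)
Change: A[2] 28 -> -2
Changed element was NOT the old max.
  New max = max(old_max, new_val) = max(36, -2) = 36

Answer: 36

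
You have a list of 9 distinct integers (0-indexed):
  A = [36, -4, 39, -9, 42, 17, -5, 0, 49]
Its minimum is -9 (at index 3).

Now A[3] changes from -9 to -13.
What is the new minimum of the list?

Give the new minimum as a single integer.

Old min = -9 (at index 3)
Change: A[3] -9 -> -13
Changed element WAS the min. Need to check: is -13 still <= all others?
  Min of remaining elements: -5
  New min = min(-13, -5) = -13

Answer: -13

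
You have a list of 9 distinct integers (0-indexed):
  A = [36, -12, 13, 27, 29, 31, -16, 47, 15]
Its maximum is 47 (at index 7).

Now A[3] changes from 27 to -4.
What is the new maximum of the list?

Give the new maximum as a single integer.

Answer: 47

Derivation:
Old max = 47 (at index 7)
Change: A[3] 27 -> -4
Changed element was NOT the old max.
  New max = max(old_max, new_val) = max(47, -4) = 47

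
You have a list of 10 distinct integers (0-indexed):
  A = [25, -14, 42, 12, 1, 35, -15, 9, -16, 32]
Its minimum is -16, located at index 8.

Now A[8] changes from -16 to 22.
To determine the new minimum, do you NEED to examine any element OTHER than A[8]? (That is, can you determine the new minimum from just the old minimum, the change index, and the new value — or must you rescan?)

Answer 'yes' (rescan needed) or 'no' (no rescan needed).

Answer: yes

Derivation:
Old min = -16 at index 8
Change at index 8: -16 -> 22
Index 8 WAS the min and new value 22 > old min -16. Must rescan other elements to find the new min.
Needs rescan: yes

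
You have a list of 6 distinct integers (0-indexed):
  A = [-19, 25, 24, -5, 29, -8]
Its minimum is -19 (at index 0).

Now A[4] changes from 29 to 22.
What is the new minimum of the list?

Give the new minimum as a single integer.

Answer: -19

Derivation:
Old min = -19 (at index 0)
Change: A[4] 29 -> 22
Changed element was NOT the old min.
  New min = min(old_min, new_val) = min(-19, 22) = -19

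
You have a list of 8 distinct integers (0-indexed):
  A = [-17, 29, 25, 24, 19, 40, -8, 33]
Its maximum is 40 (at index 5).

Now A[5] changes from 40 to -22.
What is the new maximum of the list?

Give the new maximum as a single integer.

Answer: 33

Derivation:
Old max = 40 (at index 5)
Change: A[5] 40 -> -22
Changed element WAS the max -> may need rescan.
  Max of remaining elements: 33
  New max = max(-22, 33) = 33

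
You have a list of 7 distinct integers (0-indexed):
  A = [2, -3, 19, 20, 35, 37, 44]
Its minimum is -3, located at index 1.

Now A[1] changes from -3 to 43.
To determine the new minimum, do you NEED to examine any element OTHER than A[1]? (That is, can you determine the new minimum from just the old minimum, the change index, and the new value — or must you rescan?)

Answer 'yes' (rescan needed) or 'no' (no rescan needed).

Old min = -3 at index 1
Change at index 1: -3 -> 43
Index 1 WAS the min and new value 43 > old min -3. Must rescan other elements to find the new min.
Needs rescan: yes

Answer: yes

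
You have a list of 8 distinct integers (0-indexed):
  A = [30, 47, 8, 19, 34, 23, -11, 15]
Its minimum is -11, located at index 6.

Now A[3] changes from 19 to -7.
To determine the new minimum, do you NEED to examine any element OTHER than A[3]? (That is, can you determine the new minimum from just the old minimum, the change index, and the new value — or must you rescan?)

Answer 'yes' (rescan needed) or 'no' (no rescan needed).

Answer: no

Derivation:
Old min = -11 at index 6
Change at index 3: 19 -> -7
Index 3 was NOT the min. New min = min(-11, -7). No rescan of other elements needed.
Needs rescan: no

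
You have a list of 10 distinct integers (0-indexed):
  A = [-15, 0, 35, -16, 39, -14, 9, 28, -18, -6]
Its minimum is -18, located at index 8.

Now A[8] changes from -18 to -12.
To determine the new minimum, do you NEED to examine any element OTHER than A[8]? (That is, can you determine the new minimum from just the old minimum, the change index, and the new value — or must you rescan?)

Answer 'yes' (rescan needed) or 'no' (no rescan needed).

Old min = -18 at index 8
Change at index 8: -18 -> -12
Index 8 WAS the min and new value -12 > old min -18. Must rescan other elements to find the new min.
Needs rescan: yes

Answer: yes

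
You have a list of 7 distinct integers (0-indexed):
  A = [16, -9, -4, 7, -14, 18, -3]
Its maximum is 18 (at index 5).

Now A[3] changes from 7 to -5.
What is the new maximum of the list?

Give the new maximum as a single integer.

Old max = 18 (at index 5)
Change: A[3] 7 -> -5
Changed element was NOT the old max.
  New max = max(old_max, new_val) = max(18, -5) = 18

Answer: 18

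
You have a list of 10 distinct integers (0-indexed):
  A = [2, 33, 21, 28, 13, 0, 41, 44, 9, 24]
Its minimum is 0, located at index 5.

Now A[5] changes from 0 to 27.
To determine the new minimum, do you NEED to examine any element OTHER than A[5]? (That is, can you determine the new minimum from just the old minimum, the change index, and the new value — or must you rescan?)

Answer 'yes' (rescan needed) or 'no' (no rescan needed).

Old min = 0 at index 5
Change at index 5: 0 -> 27
Index 5 WAS the min and new value 27 > old min 0. Must rescan other elements to find the new min.
Needs rescan: yes

Answer: yes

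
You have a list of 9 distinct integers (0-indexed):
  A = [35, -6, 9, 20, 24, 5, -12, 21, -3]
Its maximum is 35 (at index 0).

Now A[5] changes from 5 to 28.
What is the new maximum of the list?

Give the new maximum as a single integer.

Old max = 35 (at index 0)
Change: A[5] 5 -> 28
Changed element was NOT the old max.
  New max = max(old_max, new_val) = max(35, 28) = 35

Answer: 35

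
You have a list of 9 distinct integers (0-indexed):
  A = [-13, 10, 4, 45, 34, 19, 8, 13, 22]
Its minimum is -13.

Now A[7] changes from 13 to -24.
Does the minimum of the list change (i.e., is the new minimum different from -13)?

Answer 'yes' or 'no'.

Answer: yes

Derivation:
Old min = -13
Change: A[7] 13 -> -24
Changed element was NOT the min; min changes only if -24 < -13.
New min = -24; changed? yes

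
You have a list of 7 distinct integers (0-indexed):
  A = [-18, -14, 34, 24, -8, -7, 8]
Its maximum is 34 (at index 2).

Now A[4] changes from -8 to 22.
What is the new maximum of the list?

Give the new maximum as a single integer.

Answer: 34

Derivation:
Old max = 34 (at index 2)
Change: A[4] -8 -> 22
Changed element was NOT the old max.
  New max = max(old_max, new_val) = max(34, 22) = 34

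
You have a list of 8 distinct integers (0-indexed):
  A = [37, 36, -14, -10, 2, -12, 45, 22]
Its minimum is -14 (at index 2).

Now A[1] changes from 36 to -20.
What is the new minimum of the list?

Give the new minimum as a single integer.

Old min = -14 (at index 2)
Change: A[1] 36 -> -20
Changed element was NOT the old min.
  New min = min(old_min, new_val) = min(-14, -20) = -20

Answer: -20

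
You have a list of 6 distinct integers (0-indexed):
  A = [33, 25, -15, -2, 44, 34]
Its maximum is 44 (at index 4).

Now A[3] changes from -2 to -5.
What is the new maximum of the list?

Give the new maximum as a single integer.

Answer: 44

Derivation:
Old max = 44 (at index 4)
Change: A[3] -2 -> -5
Changed element was NOT the old max.
  New max = max(old_max, new_val) = max(44, -5) = 44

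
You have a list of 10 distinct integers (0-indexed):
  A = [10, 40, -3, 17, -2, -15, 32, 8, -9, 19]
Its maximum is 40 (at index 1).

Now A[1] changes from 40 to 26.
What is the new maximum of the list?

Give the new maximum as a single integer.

Old max = 40 (at index 1)
Change: A[1] 40 -> 26
Changed element WAS the max -> may need rescan.
  Max of remaining elements: 32
  New max = max(26, 32) = 32

Answer: 32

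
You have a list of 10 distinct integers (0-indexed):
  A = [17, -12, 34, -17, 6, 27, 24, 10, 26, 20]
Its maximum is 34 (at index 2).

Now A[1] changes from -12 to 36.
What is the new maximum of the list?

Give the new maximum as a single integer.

Answer: 36

Derivation:
Old max = 34 (at index 2)
Change: A[1] -12 -> 36
Changed element was NOT the old max.
  New max = max(old_max, new_val) = max(34, 36) = 36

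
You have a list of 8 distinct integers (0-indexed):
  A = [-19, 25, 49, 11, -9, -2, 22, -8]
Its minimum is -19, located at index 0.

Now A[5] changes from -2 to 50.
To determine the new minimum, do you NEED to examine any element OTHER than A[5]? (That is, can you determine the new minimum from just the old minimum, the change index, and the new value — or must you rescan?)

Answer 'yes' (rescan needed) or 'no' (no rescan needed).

Old min = -19 at index 0
Change at index 5: -2 -> 50
Index 5 was NOT the min. New min = min(-19, 50). No rescan of other elements needed.
Needs rescan: no

Answer: no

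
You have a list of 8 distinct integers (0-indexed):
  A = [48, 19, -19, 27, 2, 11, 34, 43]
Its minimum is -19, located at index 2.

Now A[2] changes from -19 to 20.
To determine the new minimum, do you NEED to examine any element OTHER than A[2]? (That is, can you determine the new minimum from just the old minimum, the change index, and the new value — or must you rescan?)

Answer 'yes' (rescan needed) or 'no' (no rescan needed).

Old min = -19 at index 2
Change at index 2: -19 -> 20
Index 2 WAS the min and new value 20 > old min -19. Must rescan other elements to find the new min.
Needs rescan: yes

Answer: yes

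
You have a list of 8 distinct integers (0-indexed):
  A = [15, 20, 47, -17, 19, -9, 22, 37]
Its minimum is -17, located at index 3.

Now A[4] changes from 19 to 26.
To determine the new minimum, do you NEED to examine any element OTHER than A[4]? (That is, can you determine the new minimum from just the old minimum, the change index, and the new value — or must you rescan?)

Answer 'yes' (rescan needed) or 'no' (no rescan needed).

Old min = -17 at index 3
Change at index 4: 19 -> 26
Index 4 was NOT the min. New min = min(-17, 26). No rescan of other elements needed.
Needs rescan: no

Answer: no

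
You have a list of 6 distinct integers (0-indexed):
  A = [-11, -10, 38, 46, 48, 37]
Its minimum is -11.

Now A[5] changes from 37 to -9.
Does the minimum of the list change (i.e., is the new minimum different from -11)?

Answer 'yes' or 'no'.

Old min = -11
Change: A[5] 37 -> -9
Changed element was NOT the min; min changes only if -9 < -11.
New min = -11; changed? no

Answer: no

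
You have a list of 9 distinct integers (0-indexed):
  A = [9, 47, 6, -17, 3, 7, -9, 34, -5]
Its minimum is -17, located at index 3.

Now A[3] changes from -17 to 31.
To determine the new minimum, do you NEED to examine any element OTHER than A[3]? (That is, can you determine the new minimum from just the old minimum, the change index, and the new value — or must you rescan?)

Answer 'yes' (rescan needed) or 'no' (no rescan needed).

Answer: yes

Derivation:
Old min = -17 at index 3
Change at index 3: -17 -> 31
Index 3 WAS the min and new value 31 > old min -17. Must rescan other elements to find the new min.
Needs rescan: yes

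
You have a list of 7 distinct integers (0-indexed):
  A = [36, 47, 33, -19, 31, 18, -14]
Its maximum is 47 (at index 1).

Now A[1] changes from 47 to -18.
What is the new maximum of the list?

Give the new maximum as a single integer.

Answer: 36

Derivation:
Old max = 47 (at index 1)
Change: A[1] 47 -> -18
Changed element WAS the max -> may need rescan.
  Max of remaining elements: 36
  New max = max(-18, 36) = 36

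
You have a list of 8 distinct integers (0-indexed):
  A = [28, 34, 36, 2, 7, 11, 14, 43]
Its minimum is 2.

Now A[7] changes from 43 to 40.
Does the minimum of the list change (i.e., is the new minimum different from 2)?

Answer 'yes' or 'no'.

Old min = 2
Change: A[7] 43 -> 40
Changed element was NOT the min; min changes only if 40 < 2.
New min = 2; changed? no

Answer: no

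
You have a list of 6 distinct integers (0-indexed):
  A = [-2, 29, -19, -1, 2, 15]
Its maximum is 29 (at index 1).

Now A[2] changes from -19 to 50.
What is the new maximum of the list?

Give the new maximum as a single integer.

Old max = 29 (at index 1)
Change: A[2] -19 -> 50
Changed element was NOT the old max.
  New max = max(old_max, new_val) = max(29, 50) = 50

Answer: 50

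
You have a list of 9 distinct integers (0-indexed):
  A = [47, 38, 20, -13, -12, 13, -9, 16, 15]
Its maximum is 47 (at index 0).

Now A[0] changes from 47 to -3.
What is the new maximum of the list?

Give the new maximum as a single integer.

Old max = 47 (at index 0)
Change: A[0] 47 -> -3
Changed element WAS the max -> may need rescan.
  Max of remaining elements: 38
  New max = max(-3, 38) = 38

Answer: 38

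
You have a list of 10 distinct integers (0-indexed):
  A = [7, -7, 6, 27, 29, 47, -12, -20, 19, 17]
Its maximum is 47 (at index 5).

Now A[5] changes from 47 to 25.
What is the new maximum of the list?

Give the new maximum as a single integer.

Old max = 47 (at index 5)
Change: A[5] 47 -> 25
Changed element WAS the max -> may need rescan.
  Max of remaining elements: 29
  New max = max(25, 29) = 29

Answer: 29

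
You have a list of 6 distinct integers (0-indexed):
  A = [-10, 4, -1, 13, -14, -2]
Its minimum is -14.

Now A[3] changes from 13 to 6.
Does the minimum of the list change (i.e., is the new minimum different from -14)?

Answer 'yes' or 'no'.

Old min = -14
Change: A[3] 13 -> 6
Changed element was NOT the min; min changes only if 6 < -14.
New min = -14; changed? no

Answer: no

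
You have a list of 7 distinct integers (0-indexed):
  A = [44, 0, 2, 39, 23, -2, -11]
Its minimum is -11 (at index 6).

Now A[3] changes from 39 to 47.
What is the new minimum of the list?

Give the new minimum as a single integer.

Old min = -11 (at index 6)
Change: A[3] 39 -> 47
Changed element was NOT the old min.
  New min = min(old_min, new_val) = min(-11, 47) = -11

Answer: -11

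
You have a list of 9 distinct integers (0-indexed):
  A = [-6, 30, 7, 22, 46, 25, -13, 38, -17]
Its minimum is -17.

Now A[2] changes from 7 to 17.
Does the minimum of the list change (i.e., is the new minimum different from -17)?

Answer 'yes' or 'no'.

Answer: no

Derivation:
Old min = -17
Change: A[2] 7 -> 17
Changed element was NOT the min; min changes only if 17 < -17.
New min = -17; changed? no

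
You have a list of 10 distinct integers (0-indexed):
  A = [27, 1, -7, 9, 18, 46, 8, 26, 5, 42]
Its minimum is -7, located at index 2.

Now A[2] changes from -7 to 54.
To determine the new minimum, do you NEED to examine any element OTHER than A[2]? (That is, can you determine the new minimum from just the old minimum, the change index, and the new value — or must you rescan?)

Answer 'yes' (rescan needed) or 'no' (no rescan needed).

Old min = -7 at index 2
Change at index 2: -7 -> 54
Index 2 WAS the min and new value 54 > old min -7. Must rescan other elements to find the new min.
Needs rescan: yes

Answer: yes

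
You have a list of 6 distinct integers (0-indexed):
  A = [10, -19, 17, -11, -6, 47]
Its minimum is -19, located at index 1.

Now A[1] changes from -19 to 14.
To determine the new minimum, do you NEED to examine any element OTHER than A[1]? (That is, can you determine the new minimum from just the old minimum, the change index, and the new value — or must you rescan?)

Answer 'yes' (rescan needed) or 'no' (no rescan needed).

Answer: yes

Derivation:
Old min = -19 at index 1
Change at index 1: -19 -> 14
Index 1 WAS the min and new value 14 > old min -19. Must rescan other elements to find the new min.
Needs rescan: yes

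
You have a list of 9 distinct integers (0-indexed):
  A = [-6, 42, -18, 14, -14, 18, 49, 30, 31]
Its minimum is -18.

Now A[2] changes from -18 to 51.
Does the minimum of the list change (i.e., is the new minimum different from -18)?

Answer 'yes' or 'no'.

Answer: yes

Derivation:
Old min = -18
Change: A[2] -18 -> 51
Changed element was the min; new min must be rechecked.
New min = -14; changed? yes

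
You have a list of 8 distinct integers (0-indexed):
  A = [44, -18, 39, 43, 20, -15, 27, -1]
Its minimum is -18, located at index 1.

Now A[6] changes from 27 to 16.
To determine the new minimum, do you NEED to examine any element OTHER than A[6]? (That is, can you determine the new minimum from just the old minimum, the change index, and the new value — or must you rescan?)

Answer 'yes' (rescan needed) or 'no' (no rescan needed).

Old min = -18 at index 1
Change at index 6: 27 -> 16
Index 6 was NOT the min. New min = min(-18, 16). No rescan of other elements needed.
Needs rescan: no

Answer: no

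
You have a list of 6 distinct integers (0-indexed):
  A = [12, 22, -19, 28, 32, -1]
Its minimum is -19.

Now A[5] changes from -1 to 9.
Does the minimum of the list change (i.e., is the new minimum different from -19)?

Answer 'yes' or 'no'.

Answer: no

Derivation:
Old min = -19
Change: A[5] -1 -> 9
Changed element was NOT the min; min changes only if 9 < -19.
New min = -19; changed? no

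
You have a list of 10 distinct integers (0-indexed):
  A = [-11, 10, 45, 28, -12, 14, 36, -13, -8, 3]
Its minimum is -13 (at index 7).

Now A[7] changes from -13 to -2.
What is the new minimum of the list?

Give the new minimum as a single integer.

Old min = -13 (at index 7)
Change: A[7] -13 -> -2
Changed element WAS the min. Need to check: is -2 still <= all others?
  Min of remaining elements: -12
  New min = min(-2, -12) = -12

Answer: -12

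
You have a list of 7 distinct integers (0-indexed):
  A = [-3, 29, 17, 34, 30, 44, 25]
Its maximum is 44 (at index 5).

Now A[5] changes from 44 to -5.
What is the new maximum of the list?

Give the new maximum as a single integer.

Answer: 34

Derivation:
Old max = 44 (at index 5)
Change: A[5] 44 -> -5
Changed element WAS the max -> may need rescan.
  Max of remaining elements: 34
  New max = max(-5, 34) = 34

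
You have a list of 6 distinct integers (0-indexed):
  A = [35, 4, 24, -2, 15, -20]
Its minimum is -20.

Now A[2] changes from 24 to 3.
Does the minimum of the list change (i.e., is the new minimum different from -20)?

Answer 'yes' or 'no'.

Old min = -20
Change: A[2] 24 -> 3
Changed element was NOT the min; min changes only if 3 < -20.
New min = -20; changed? no

Answer: no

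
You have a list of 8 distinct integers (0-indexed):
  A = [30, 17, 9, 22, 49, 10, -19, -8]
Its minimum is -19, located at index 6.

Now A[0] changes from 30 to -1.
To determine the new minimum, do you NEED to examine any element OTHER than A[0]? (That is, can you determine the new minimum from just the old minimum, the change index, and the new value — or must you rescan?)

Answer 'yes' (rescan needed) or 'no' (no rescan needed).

Old min = -19 at index 6
Change at index 0: 30 -> -1
Index 0 was NOT the min. New min = min(-19, -1). No rescan of other elements needed.
Needs rescan: no

Answer: no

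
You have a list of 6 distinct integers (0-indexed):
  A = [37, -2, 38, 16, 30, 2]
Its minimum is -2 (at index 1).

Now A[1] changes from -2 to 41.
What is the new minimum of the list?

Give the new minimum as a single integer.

Old min = -2 (at index 1)
Change: A[1] -2 -> 41
Changed element WAS the min. Need to check: is 41 still <= all others?
  Min of remaining elements: 2
  New min = min(41, 2) = 2

Answer: 2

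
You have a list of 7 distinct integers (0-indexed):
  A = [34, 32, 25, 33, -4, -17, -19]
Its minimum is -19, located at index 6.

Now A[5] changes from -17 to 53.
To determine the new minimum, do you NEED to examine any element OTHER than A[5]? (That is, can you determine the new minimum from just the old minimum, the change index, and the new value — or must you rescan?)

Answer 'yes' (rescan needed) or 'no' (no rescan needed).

Answer: no

Derivation:
Old min = -19 at index 6
Change at index 5: -17 -> 53
Index 5 was NOT the min. New min = min(-19, 53). No rescan of other elements needed.
Needs rescan: no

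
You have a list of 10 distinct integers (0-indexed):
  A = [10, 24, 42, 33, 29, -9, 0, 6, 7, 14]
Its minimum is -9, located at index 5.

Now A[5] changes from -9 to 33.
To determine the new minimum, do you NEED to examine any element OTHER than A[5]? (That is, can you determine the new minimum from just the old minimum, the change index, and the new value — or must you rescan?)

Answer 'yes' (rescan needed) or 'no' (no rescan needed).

Answer: yes

Derivation:
Old min = -9 at index 5
Change at index 5: -9 -> 33
Index 5 WAS the min and new value 33 > old min -9. Must rescan other elements to find the new min.
Needs rescan: yes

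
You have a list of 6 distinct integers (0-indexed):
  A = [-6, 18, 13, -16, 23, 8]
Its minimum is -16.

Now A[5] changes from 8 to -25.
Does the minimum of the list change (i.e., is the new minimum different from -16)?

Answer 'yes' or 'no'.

Old min = -16
Change: A[5] 8 -> -25
Changed element was NOT the min; min changes only if -25 < -16.
New min = -25; changed? yes

Answer: yes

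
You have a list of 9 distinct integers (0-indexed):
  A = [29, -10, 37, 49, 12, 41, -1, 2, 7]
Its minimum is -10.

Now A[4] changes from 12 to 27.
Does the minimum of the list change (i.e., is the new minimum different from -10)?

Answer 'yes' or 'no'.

Answer: no

Derivation:
Old min = -10
Change: A[4] 12 -> 27
Changed element was NOT the min; min changes only if 27 < -10.
New min = -10; changed? no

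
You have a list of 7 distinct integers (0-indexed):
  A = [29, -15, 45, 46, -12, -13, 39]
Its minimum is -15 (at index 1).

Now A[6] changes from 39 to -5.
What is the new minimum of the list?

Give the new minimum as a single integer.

Answer: -15

Derivation:
Old min = -15 (at index 1)
Change: A[6] 39 -> -5
Changed element was NOT the old min.
  New min = min(old_min, new_val) = min(-15, -5) = -15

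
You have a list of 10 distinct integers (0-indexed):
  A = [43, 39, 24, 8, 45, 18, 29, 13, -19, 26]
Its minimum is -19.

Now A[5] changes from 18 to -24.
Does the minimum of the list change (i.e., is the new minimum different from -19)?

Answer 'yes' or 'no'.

Answer: yes

Derivation:
Old min = -19
Change: A[5] 18 -> -24
Changed element was NOT the min; min changes only if -24 < -19.
New min = -24; changed? yes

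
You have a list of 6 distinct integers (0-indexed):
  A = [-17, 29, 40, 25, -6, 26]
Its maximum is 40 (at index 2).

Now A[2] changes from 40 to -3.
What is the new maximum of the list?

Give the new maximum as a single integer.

Old max = 40 (at index 2)
Change: A[2] 40 -> -3
Changed element WAS the max -> may need rescan.
  Max of remaining elements: 29
  New max = max(-3, 29) = 29

Answer: 29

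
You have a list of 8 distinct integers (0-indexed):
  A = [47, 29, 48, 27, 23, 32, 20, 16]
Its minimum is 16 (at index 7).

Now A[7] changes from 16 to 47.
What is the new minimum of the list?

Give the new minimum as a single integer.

Old min = 16 (at index 7)
Change: A[7] 16 -> 47
Changed element WAS the min. Need to check: is 47 still <= all others?
  Min of remaining elements: 20
  New min = min(47, 20) = 20

Answer: 20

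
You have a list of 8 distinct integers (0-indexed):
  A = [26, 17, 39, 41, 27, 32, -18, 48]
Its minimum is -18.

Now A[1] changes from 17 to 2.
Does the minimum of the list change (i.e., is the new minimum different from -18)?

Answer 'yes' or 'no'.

Answer: no

Derivation:
Old min = -18
Change: A[1] 17 -> 2
Changed element was NOT the min; min changes only if 2 < -18.
New min = -18; changed? no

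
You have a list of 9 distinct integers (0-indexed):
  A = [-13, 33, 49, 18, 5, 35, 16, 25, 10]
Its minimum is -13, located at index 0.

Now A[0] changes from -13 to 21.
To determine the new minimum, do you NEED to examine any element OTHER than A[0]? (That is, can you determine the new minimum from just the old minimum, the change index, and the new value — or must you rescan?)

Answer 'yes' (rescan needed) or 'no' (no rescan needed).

Answer: yes

Derivation:
Old min = -13 at index 0
Change at index 0: -13 -> 21
Index 0 WAS the min and new value 21 > old min -13. Must rescan other elements to find the new min.
Needs rescan: yes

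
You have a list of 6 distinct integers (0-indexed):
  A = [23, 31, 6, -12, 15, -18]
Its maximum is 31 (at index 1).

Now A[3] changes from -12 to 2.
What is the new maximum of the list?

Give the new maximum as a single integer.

Answer: 31

Derivation:
Old max = 31 (at index 1)
Change: A[3] -12 -> 2
Changed element was NOT the old max.
  New max = max(old_max, new_val) = max(31, 2) = 31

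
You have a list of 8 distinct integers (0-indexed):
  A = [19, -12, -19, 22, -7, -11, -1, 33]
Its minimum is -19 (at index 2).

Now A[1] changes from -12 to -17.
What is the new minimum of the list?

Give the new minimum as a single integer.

Old min = -19 (at index 2)
Change: A[1] -12 -> -17
Changed element was NOT the old min.
  New min = min(old_min, new_val) = min(-19, -17) = -19

Answer: -19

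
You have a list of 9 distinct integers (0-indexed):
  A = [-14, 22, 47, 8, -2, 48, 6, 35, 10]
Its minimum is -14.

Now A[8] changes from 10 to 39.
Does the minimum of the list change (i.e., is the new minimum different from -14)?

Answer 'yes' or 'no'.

Old min = -14
Change: A[8] 10 -> 39
Changed element was NOT the min; min changes only if 39 < -14.
New min = -14; changed? no

Answer: no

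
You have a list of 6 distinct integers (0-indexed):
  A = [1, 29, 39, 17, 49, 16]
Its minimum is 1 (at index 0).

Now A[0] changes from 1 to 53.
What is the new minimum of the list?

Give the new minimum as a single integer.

Old min = 1 (at index 0)
Change: A[0] 1 -> 53
Changed element WAS the min. Need to check: is 53 still <= all others?
  Min of remaining elements: 16
  New min = min(53, 16) = 16

Answer: 16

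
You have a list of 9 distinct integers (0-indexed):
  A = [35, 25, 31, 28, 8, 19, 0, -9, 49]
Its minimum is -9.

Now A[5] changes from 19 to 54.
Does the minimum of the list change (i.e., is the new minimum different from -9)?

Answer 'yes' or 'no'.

Answer: no

Derivation:
Old min = -9
Change: A[5] 19 -> 54
Changed element was NOT the min; min changes only if 54 < -9.
New min = -9; changed? no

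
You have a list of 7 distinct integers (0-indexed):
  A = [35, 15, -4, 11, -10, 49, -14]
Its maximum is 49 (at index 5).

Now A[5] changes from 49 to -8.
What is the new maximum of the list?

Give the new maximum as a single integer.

Old max = 49 (at index 5)
Change: A[5] 49 -> -8
Changed element WAS the max -> may need rescan.
  Max of remaining elements: 35
  New max = max(-8, 35) = 35

Answer: 35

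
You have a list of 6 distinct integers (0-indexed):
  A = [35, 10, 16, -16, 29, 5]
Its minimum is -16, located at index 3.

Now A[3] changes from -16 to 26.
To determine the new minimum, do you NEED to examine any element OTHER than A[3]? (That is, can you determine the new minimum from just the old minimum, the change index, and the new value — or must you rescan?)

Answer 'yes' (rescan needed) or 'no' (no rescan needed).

Old min = -16 at index 3
Change at index 3: -16 -> 26
Index 3 WAS the min and new value 26 > old min -16. Must rescan other elements to find the new min.
Needs rescan: yes

Answer: yes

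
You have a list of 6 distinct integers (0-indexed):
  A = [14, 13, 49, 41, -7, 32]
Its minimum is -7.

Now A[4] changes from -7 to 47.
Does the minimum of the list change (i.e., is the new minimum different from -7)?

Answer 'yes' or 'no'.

Answer: yes

Derivation:
Old min = -7
Change: A[4] -7 -> 47
Changed element was the min; new min must be rechecked.
New min = 13; changed? yes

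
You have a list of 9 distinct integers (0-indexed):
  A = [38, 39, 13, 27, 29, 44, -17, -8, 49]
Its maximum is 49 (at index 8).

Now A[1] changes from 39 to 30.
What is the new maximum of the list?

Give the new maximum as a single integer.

Answer: 49

Derivation:
Old max = 49 (at index 8)
Change: A[1] 39 -> 30
Changed element was NOT the old max.
  New max = max(old_max, new_val) = max(49, 30) = 49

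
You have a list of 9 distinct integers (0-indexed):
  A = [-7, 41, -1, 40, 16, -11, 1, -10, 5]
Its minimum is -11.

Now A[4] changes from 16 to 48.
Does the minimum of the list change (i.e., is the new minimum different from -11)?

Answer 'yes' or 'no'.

Answer: no

Derivation:
Old min = -11
Change: A[4] 16 -> 48
Changed element was NOT the min; min changes only if 48 < -11.
New min = -11; changed? no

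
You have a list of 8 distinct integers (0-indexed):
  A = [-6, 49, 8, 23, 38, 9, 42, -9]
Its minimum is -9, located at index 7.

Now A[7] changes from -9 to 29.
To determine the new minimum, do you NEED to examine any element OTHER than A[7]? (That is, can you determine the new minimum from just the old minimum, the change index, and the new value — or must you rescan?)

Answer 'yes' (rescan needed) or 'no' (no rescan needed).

Answer: yes

Derivation:
Old min = -9 at index 7
Change at index 7: -9 -> 29
Index 7 WAS the min and new value 29 > old min -9. Must rescan other elements to find the new min.
Needs rescan: yes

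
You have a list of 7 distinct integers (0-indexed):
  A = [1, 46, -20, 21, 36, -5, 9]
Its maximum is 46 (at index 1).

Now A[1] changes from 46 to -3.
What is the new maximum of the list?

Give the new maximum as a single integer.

Old max = 46 (at index 1)
Change: A[1] 46 -> -3
Changed element WAS the max -> may need rescan.
  Max of remaining elements: 36
  New max = max(-3, 36) = 36

Answer: 36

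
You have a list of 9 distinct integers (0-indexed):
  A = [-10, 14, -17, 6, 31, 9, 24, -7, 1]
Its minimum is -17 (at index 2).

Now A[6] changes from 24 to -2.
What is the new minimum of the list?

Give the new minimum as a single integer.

Answer: -17

Derivation:
Old min = -17 (at index 2)
Change: A[6] 24 -> -2
Changed element was NOT the old min.
  New min = min(old_min, new_val) = min(-17, -2) = -17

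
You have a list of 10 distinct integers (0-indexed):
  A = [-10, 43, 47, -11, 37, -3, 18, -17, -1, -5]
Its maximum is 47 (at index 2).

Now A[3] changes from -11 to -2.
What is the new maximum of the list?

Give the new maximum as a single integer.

Answer: 47

Derivation:
Old max = 47 (at index 2)
Change: A[3] -11 -> -2
Changed element was NOT the old max.
  New max = max(old_max, new_val) = max(47, -2) = 47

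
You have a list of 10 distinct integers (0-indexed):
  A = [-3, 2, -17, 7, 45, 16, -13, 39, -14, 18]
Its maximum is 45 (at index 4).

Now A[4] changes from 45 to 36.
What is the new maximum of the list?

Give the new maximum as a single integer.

Old max = 45 (at index 4)
Change: A[4] 45 -> 36
Changed element WAS the max -> may need rescan.
  Max of remaining elements: 39
  New max = max(36, 39) = 39

Answer: 39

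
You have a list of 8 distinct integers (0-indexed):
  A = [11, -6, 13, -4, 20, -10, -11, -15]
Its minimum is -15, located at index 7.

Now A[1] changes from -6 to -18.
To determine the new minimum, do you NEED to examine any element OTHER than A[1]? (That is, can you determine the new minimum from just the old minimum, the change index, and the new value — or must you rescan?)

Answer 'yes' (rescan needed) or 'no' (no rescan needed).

Answer: no

Derivation:
Old min = -15 at index 7
Change at index 1: -6 -> -18
Index 1 was NOT the min. New min = min(-15, -18). No rescan of other elements needed.
Needs rescan: no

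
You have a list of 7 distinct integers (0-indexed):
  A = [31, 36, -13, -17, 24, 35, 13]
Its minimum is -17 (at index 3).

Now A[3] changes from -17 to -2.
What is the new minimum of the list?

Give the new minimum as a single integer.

Answer: -13

Derivation:
Old min = -17 (at index 3)
Change: A[3] -17 -> -2
Changed element WAS the min. Need to check: is -2 still <= all others?
  Min of remaining elements: -13
  New min = min(-2, -13) = -13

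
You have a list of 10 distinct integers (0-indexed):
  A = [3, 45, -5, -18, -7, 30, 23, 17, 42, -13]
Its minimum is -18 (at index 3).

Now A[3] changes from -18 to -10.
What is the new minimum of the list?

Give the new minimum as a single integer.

Answer: -13

Derivation:
Old min = -18 (at index 3)
Change: A[3] -18 -> -10
Changed element WAS the min. Need to check: is -10 still <= all others?
  Min of remaining elements: -13
  New min = min(-10, -13) = -13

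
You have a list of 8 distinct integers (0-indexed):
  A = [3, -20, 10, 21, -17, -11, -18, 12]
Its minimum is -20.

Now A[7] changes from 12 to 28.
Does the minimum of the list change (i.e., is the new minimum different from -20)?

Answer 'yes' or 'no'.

Answer: no

Derivation:
Old min = -20
Change: A[7] 12 -> 28
Changed element was NOT the min; min changes only if 28 < -20.
New min = -20; changed? no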